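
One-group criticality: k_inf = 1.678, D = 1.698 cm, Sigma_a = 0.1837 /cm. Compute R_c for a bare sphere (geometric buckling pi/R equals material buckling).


L^2 = D / Sigma_a = 1.698 / 0.1837 = 9.243332 cm^2
B_m^2 = (k_inf - 1) / L^2 = (1.678 - 1) / 9.243332 = 0.07335017 /cm^2
For a bare sphere: B_g = pi/R, so R_c = pi / sqrt(B_m^2)
R_c = pi / sqrt(0.07335017) = 11.600 cm

11.600


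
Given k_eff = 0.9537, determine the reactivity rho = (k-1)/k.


rho = (k_eff - 1) / k_eff
rho = (0.9537 - 1) / 0.9537
rho = -0.048548

-0.048548


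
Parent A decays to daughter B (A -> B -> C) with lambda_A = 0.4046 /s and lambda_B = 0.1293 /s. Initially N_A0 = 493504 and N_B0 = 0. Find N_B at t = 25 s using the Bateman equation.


N_B(t) = lambda_A * N_A0 / (lambda_B - lambda_A) * [exp(-lambda_A*t) - exp(-lambda_B*t)]
exp(-0.4046*25) = 4.046796e-05; exp(-0.1293*25) = 0.03945873
N_B = 0.4046 * 493504 / (0.1293 - 0.4046) * (4.046796e-05 - 0.03945873)
N_B = 28590

28590


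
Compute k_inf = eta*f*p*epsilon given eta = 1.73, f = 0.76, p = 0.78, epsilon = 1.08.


k_inf = eta * f * p * epsilon
k_inf = 1.73 * 0.76 * 0.78 * 1.08
k_inf = 1.1076

1.1076


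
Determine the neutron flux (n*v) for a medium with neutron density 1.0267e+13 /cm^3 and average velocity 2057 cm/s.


phi = n * v
phi = 1.0267e+13 * 2057
phi = 2.1119e+16 /cm^2/s

2.1119e+16


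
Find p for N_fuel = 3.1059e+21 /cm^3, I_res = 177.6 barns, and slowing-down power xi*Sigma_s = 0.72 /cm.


p = exp(-N * I * 1e-24 / (xi*Sigma_s))
p = exp(-3.1059e+21 * 177.6 * 1e-24 / 0.72)
p = 0.46481

0.46481


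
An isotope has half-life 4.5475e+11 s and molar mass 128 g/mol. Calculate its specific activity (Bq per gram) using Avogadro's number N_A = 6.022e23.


lambda = ln(2) / t_half = ln(2) / 4.5475e+11 = 1.524238e-12 /s
SA = lambda * N_A / M
SA = 1.524238e-12 * 6.022e23 / 128
SA = 7.1711e+09 Bq/g

7.1711e+09


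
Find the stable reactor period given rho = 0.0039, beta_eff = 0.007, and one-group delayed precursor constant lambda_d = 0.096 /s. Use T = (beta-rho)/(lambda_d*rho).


T = (beta - rho) / (lambda_d * rho)
T = (0.007 - 0.0039) / (0.096 * 0.0039)
T = 8.2799 s

8.2799


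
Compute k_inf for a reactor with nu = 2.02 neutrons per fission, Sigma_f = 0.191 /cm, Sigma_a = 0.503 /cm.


k_inf = nu * Sigma_f / Sigma_a
k_inf = 2.02 * 0.191 / 0.503
k_inf = 0.76704

0.76704


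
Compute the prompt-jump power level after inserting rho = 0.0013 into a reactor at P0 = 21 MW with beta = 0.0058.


P1/P0 = beta / (beta - rho)
P1/P0 = 0.0058 / (0.0058 - 0.0013) = 1.288889
P1 = 21 * 1.288889 = 27.067 MW

27.067


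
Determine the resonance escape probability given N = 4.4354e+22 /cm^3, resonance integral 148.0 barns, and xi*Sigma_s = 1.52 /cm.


p = exp(-N * I * 1e-24 / (xi*Sigma_s))
p = exp(-4.4354e+22 * 148.0 * 1e-24 / 1.52)
p = 0.013317

0.013317


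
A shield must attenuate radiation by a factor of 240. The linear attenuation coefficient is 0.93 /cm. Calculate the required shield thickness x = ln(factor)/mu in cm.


x = ln(factor) / mu
x = ln(240) / 0.93
x = 5.8932 cm

5.8932


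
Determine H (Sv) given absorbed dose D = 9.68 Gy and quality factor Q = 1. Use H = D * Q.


H = D * Q
H = 9.68 * 1
H = 9.6800 Sv

9.6800


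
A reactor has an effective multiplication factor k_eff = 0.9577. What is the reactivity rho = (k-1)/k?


rho = (k_eff - 1) / k_eff
rho = (0.9577 - 1) / 0.9577
rho = -0.044168

-0.044168


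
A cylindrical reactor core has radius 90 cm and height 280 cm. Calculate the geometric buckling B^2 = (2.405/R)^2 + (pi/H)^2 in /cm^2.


B^2 = (2.405/R)^2 + (pi/H)^2
B^2 = (2.405/90)^2 + (pi/280)^2
B^2 = 8.3996e-04 /cm^2

8.3996e-04


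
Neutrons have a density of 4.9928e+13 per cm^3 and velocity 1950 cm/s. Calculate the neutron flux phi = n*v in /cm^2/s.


phi = n * v
phi = 4.9928e+13 * 1950
phi = 9.7360e+16 /cm^2/s

9.7360e+16


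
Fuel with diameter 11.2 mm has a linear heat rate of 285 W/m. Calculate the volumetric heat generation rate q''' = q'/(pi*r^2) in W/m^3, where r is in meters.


r = D / 2 / 1000 = 11.2 / 2 / 1000 = 0.0056 m
q''' = q' / (pi * r^2)
q''' = 285 / (pi * 0.0056^2)
q''' = 2.8928e+06 W/m^3

2.8928e+06


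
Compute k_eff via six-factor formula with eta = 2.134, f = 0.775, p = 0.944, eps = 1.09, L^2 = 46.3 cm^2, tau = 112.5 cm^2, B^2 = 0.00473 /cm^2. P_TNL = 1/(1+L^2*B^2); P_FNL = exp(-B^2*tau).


k_inf = eta*f*p*eps = 2.134*0.775*0.944*1.09 = 1.701745
P_TNL = 1/(1 + L^2*B^2) = 1/(1 + 46.3*0.00473) = 0.8203452
P_FNL = exp(-B^2*tau) = exp(-0.00473*112.5) = 0.5873555
k_eff = k_inf * P_TNL * P_FNL = 1.701745 * 0.8203452 * 0.5873555
k_eff = 0.81996

0.81996


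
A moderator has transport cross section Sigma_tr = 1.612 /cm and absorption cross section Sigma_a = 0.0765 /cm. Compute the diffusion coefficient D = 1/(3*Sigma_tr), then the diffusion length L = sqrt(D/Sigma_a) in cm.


D = 1 / (3 * Sigma_tr) = 1 / (3 * 1.612) = 0.2067825 cm
L = sqrt(D / Sigma_a)
L = sqrt(0.2067825 / 0.0765)
L = 1.6441 cm

1.6441


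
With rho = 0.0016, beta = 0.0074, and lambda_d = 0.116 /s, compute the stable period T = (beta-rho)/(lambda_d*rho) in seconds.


T = (beta - rho) / (lambda_d * rho)
T = (0.0074 - 0.0016) / (0.116 * 0.0016)
T = 31.250 s

31.250


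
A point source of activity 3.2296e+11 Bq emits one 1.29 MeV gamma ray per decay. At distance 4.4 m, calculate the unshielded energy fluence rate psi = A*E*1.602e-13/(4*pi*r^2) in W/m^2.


psi = A * E * 1.602e-13 / (4*pi*r^2)
psi = 3.2296e+11 * 1.29 * 1.602e-13 / (4*pi*4.4^2)
psi = 2.7434e-04 W/m^2

2.7434e-04


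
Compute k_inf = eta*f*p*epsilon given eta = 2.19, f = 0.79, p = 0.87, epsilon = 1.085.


k_inf = eta * f * p * epsilon
k_inf = 2.19 * 0.79 * 0.87 * 1.085
k_inf = 1.6331

1.6331


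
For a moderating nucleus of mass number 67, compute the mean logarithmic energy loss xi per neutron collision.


xi = 1 + (A-1)^2/(2A) * ln((A-1)/(A+1))
xi = 1 + (67-1)^2/(2*67) * ln((67-1)/(67 +1))
xi = 0.029556

0.029556


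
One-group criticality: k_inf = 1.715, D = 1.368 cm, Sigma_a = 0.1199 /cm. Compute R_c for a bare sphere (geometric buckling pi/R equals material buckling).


L^2 = D / Sigma_a = 1.368 / 0.1199 = 11.40951 cm^2
B_m^2 = (k_inf - 1) / L^2 = (1.715 - 1) / 11.40951 = 0.06266702 /cm^2
For a bare sphere: B_g = pi/R, so R_c = pi / sqrt(B_m^2)
R_c = pi / sqrt(0.06266702) = 12.550 cm

12.550


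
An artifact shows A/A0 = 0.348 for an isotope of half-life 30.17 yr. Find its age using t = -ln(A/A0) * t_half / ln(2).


lambda = ln(2) / t_half = ln(2) / 30.17 = 0.02297472 /yr
t = -ln(A/A0) / lambda
t = -ln(0.348) / 0.02297472
t = 45.944 yr

45.944


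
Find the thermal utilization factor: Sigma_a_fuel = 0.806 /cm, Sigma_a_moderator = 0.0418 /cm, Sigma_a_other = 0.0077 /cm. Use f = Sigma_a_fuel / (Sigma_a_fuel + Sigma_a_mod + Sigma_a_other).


f = Sigma_a_fuel / (Sigma_a_fuel + Sigma_a_mod + Sigma_a_other)
f = 0.806 / (0.806 + 0.0418 + 0.0077)
f = 0.94214

0.94214


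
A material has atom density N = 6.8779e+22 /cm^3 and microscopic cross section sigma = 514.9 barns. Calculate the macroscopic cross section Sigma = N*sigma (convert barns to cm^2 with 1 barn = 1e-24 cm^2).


Sigma = N * sigma_barns * 1e-24
Sigma = 6.8779e+22 * 514.9 * 1e-24
Sigma = 35.414 /cm

35.414


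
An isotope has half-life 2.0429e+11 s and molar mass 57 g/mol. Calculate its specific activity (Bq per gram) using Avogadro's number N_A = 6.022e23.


lambda = ln(2) / t_half = ln(2) / 2.0429e+11 = 3.392957e-12 /s
SA = lambda * N_A / M
SA = 3.392957e-12 * 6.022e23 / 57
SA = 3.5846e+10 Bq/g

3.5846e+10


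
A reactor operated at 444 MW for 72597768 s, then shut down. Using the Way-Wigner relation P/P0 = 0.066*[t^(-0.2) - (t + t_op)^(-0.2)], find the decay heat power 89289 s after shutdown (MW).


P/P0 = 0.066 * [t^(-0.2) - (t + t_op)^(-0.2)]
P/P0 = 0.066 * [89289^(-0.2) - (89289 + 72597768)^(-0.2)]
P/P0 = 0.066 * [0.1022917 - 0.02677371] = 0.004984187
P = 444 * 0.004984187 = 2.2130 MW

2.2130


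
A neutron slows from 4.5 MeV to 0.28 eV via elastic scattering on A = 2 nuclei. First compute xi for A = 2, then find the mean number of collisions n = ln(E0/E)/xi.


xi = 1 + (A-1)^2/(2A)*ln((A-1)/(A+1)) = 0.7253469 (for A = 2)
n = ln(E0/E) / xi
n = ln(4.5e6 / 0.28) / 0.7253469
n = ln(1.607143e+07) / 0.7253469 = 22.875

22.875


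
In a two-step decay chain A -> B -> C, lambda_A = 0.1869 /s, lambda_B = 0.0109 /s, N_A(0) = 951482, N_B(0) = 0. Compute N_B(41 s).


N_B(t) = lambda_A * N_A0 / (lambda_B - lambda_A) * [exp(-lambda_A*t) - exp(-lambda_B*t)]
exp(-0.1869*41) = 4.699426e-04; exp(-0.0109*41) = 0.6396079
N_B = 0.1869 * 951482 / (0.0109 - 0.1869) * (4.699426e-04 - 0.6396079)
N_B = 645791

645791


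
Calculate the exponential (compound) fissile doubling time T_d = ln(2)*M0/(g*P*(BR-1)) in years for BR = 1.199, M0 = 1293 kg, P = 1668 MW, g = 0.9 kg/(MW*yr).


Breeding gain G = BR - 1 = 1.199 - 1 = 0.199
Fissile production rate = g * P * G = 0.9 * 1668 * 0.199 = 298.7388 kg/yr
T_d = ln(2) * M0 / (g * P * G)
T_d = ln(2) * 1293 / 298.7388 = 3.0001 yr

3.0001


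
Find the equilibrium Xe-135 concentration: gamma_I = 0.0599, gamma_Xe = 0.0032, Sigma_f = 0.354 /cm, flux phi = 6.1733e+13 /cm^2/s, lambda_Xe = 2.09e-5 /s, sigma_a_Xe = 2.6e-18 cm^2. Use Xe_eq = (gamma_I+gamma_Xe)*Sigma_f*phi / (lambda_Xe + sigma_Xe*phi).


Xe_eq = (gamma_I + gamma_Xe) * Sigma_f * phi / (lambda_Xe + sigma_Xe * phi)
Numerator = (0.0599 + 0.0032) * 0.354 * 6.1733e+13 = 1.378955e+12
Denominator = 2.09e-5 + 2.6e-18 * 6.1733e+13 = 1.814058e-04
Xe_eq = 1.378955e+12 / 1.814058e-04 = 7.6015e+15 /cm^3

7.6015e+15


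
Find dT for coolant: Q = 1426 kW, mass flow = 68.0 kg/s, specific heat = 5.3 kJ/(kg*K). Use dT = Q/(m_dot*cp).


dT = Q / (m_dot * cp)
dT = 1426 / (68.0 * 5.3)
dT = 3.9567 C

3.9567


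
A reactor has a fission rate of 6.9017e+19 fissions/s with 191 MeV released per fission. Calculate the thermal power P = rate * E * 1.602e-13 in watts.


P = fission_rate * E_MeV * 1.602e-13
P = 6.9017e+19 * 191 * 1.602e-13
P = 2.1118e+09 W

2.1118e+09


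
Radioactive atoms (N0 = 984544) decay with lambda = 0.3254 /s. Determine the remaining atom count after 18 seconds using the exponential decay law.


N = N0 * exp(-lambda * t)
N = 984544 * exp(-0.3254 * 18)
N = 2815.0

2815.0


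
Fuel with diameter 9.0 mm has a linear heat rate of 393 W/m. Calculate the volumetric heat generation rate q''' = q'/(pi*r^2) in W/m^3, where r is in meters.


r = D / 2 / 1000 = 9.0 / 2 / 1000 = 0.0045 m
q''' = q' / (pi * r^2)
q''' = 393 / (pi * 0.0045^2)
q''' = 6.1776e+06 W/m^3

6.1776e+06


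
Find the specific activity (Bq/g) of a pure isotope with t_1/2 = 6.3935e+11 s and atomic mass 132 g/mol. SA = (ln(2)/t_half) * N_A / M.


lambda = ln(2) / t_half = ln(2) / 6.3935e+11 = 1.084144e-12 /s
SA = lambda * N_A / M
SA = 1.084144e-12 * 6.022e23 / 132
SA = 4.9460e+09 Bq/g

4.9460e+09


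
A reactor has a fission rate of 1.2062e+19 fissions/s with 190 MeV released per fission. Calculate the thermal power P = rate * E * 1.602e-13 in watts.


P = fission_rate * E_MeV * 1.602e-13
P = 1.2062e+19 * 190 * 1.602e-13
P = 3.6714e+08 W

3.6714e+08


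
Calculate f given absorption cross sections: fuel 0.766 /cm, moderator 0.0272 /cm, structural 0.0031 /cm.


f = Sigma_a_fuel / (Sigma_a_fuel + Sigma_a_mod + Sigma_a_other)
f = 0.766 / (0.766 + 0.0272 + 0.0031)
f = 0.96195

0.96195


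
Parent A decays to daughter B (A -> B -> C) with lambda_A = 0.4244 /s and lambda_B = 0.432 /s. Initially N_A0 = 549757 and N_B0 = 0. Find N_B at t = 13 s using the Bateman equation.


N_B(t) = lambda_A * N_A0 / (lambda_B - lambda_A) * [exp(-lambda_A*t) - exp(-lambda_B*t)]
exp(-0.4244*13) = 0.004017080; exp(-0.432*13) = 0.003639169
N_B = 0.4244 * 549757 / (0.432 - 0.4244) * (0.004017080 - 0.003639169)
N_B = 11602

11602


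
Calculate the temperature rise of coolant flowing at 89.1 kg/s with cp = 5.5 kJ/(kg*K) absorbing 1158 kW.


dT = Q / (m_dot * cp)
dT = 1158 / (89.1 * 5.5)
dT = 2.3630 C

2.3630


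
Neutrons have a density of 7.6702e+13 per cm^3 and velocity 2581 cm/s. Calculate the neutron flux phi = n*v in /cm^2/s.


phi = n * v
phi = 7.6702e+13 * 2581
phi = 1.9797e+17 /cm^2/s

1.9797e+17


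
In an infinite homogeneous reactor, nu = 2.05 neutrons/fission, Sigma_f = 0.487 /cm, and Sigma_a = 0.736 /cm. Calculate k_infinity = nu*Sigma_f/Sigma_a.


k_inf = nu * Sigma_f / Sigma_a
k_inf = 2.05 * 0.487 / 0.736
k_inf = 1.3565

1.3565


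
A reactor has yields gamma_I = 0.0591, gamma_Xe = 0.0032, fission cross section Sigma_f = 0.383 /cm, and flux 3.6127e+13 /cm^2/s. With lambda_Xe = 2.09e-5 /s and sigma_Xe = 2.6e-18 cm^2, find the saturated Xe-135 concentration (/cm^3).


Xe_eq = (gamma_I + gamma_Xe) * Sigma_f * phi / (lambda_Xe + sigma_Xe * phi)
Numerator = (0.0591 + 0.0032) * 0.383 * 3.6127e+13 = 8.620227e+11
Denominator = 2.09e-5 + 2.6e-18 * 3.6127e+13 = 1.148302e-04
Xe_eq = 8.620227e+11 / 1.148302e-04 = 7.5069e+15 /cm^3

7.5069e+15


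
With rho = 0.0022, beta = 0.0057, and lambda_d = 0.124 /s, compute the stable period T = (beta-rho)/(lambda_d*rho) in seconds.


T = (beta - rho) / (lambda_d * rho)
T = (0.0057 - 0.0022) / (0.124 * 0.0022)
T = 12.830 s

12.830


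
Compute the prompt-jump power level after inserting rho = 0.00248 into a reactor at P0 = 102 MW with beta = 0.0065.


P1/P0 = beta / (beta - rho)
P1/P0 = 0.0065 / (0.0065 - 0.00248) = 1.616915
P1 = 102 * 1.616915 = 164.93 MW

164.93


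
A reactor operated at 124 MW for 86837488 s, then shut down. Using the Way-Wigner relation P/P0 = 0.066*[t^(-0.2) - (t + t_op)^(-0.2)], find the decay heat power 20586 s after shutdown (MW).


P/P0 = 0.066 * [t^(-0.2) - (t + t_op)^(-0.2)]
P/P0 = 0.066 * [20586^(-0.2) - (20586 + 86837488)^(-0.2)]
P/P0 = 0.066 * [0.1371784 - 0.02583675] = 0.007348549
P = 124 * 0.007348549 = 0.91122 MW

0.91122


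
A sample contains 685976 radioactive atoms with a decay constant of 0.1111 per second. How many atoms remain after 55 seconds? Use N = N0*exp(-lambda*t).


N = N0 * exp(-lambda * t)
N = 685976 * exp(-0.1111 * 55)
N = 1522.5

1522.5


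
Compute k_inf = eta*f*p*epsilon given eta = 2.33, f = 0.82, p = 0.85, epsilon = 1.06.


k_inf = eta * f * p * epsilon
k_inf = 2.33 * 0.82 * 0.85 * 1.06
k_inf = 1.7215

1.7215


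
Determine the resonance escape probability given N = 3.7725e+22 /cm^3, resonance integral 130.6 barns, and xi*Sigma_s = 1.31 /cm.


p = exp(-N * I * 1e-24 / (xi*Sigma_s))
p = exp(-3.7725e+22 * 130.6 * 1e-24 / 1.31)
p = 0.023261

0.023261


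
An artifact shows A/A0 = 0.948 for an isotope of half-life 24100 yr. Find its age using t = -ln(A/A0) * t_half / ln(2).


lambda = ln(2) / t_half = ln(2) / 24100 = 2.876129e-05 /yr
t = -ln(A/A0) / lambda
t = -ln(0.948) / 2.876129e-05
t = 1856.7 yr

1856.7


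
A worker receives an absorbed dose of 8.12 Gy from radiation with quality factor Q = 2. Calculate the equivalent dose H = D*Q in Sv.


H = D * Q
H = 8.12 * 2
H = 16.240 Sv

16.240


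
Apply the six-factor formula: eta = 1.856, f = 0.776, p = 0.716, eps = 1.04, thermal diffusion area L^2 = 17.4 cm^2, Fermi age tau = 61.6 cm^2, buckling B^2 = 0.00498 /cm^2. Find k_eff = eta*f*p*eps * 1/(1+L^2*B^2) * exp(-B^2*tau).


k_inf = eta*f*p*eps = 1.856*0.776*0.716*1.04 = 1.072472
P_TNL = 1/(1 + L^2*B^2) = 1/(1 + 17.4*0.00498) = 0.9202578
P_FNL = exp(-B^2*tau) = exp(-0.00498*61.6) = 0.7358213
k_eff = k_inf * P_TNL * P_FNL = 1.072472 * 0.9202578 * 0.7358213
k_eff = 0.72622

0.72622


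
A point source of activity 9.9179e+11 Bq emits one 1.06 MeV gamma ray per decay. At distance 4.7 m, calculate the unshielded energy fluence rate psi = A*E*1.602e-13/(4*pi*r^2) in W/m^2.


psi = A * E * 1.602e-13 / (4*pi*r^2)
psi = 9.9179e+11 * 1.06 * 1.602e-13 / (4*pi*4.7^2)
psi = 6.0671e-04 W/m^2

6.0671e-04


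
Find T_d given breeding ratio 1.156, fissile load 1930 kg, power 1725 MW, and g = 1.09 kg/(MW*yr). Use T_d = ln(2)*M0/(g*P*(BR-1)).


Breeding gain G = BR - 1 = 1.156 - 1 = 0.156
Fissile production rate = g * P * G = 1.09 * 1725 * 0.156 = 293.319 kg/yr
T_d = ln(2) * M0 / (g * P * G)
T_d = ln(2) * 1930 / 293.319 = 4.5608 yr

4.5608


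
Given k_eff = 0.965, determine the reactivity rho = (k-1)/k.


rho = (k_eff - 1) / k_eff
rho = (0.965 - 1) / 0.965
rho = -0.036269

-0.036269


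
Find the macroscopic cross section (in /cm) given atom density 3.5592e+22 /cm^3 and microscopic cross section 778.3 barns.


Sigma = N * sigma_barns * 1e-24
Sigma = 3.5592e+22 * 778.3 * 1e-24
Sigma = 27.701 /cm

27.701


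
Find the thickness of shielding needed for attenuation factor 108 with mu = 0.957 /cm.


x = ln(factor) / mu
x = ln(108) / 0.957
x = 4.8925 cm

4.8925


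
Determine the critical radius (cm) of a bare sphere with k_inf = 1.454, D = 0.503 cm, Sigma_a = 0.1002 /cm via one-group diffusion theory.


L^2 = D / Sigma_a = 0.503 / 0.1002 = 5.019960 cm^2
B_m^2 = (k_inf - 1) / L^2 = (1.454 - 1) / 5.019960 = 0.09043897 /cm^2
For a bare sphere: B_g = pi/R, so R_c = pi / sqrt(B_m^2)
R_c = pi / sqrt(0.09043897) = 10.447 cm

10.447


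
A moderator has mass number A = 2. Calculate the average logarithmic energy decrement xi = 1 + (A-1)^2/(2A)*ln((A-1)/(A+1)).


xi = 1 + (A-1)^2/(2A) * ln((A-1)/(A+1))
xi = 1 + (2-1)^2/(2*2) * ln((2-1)/(2 +1))
xi = 0.72535

0.72535


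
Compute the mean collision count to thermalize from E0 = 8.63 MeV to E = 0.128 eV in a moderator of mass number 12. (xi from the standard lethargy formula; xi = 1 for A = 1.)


xi = 1 + (A-1)^2/(2A)*ln((A-1)/(A+1)) = 0.1577690 (for A = 12)
n = ln(E0/E) / xi
n = ln(8.63e6 / 0.128) / 0.1577690
n = ln(6.742188e+07) / 0.1577690 = 114.26

114.26


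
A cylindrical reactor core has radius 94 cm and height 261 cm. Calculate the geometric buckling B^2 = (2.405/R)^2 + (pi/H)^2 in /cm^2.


B^2 = (2.405/R)^2 + (pi/H)^2
B^2 = (2.405/94)^2 + (pi/261)^2
B^2 = 7.9948e-04 /cm^2

7.9948e-04


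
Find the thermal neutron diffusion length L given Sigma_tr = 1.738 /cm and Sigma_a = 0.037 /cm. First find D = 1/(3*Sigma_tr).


D = 1 / (3 * Sigma_tr) = 1 / (3 * 1.738) = 0.1917913 cm
L = sqrt(D / Sigma_a)
L = sqrt(0.1917913 / 0.037)
L = 2.2767 cm

2.2767


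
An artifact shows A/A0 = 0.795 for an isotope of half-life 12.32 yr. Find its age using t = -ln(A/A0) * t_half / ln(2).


lambda = ln(2) / t_half = ln(2) / 12.32 = 0.05626195 /yr
t = -ln(A/A0) / lambda
t = -ln(0.795) / 0.05626195
t = 4.0776 yr

4.0776


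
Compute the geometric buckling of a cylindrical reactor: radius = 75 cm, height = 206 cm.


B^2 = (2.405/R)^2 + (pi/H)^2
B^2 = (2.405/75)^2 + (pi/206)^2
B^2 = 0.0012608 /cm^2

0.0012608


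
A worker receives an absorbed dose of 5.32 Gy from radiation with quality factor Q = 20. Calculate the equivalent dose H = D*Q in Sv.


H = D * Q
H = 5.32 * 20
H = 106.40 Sv

106.40


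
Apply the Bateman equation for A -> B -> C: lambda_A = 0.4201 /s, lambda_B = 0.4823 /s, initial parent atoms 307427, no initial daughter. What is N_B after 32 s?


N_B(t) = lambda_A * N_A0 / (lambda_B - lambda_A) * [exp(-lambda_A*t) - exp(-lambda_B*t)]
exp(-0.4201*32) = 1.451084e-06; exp(-0.4823*32) = 1.982772e-07
N_B = 0.4201 * 307427 / (0.4823 - 0.4201) * (1.451084e-06 - 1.982772e-07)
N_B = 2.6013

2.6013


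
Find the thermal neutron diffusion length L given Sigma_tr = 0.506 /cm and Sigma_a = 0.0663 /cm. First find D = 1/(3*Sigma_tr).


D = 1 / (3 * Sigma_tr) = 1 / (3 * 0.506) = 0.6587615 cm
L = sqrt(D / Sigma_a)
L = sqrt(0.6587615 / 0.0663)
L = 3.1522 cm

3.1522


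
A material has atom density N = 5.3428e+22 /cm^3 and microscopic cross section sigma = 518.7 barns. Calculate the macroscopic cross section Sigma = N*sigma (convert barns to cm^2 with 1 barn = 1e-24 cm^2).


Sigma = N * sigma_barns * 1e-24
Sigma = 5.3428e+22 * 518.7 * 1e-24
Sigma = 27.713 /cm

27.713


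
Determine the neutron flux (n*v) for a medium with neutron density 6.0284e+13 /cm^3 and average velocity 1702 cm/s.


phi = n * v
phi = 6.0284e+13 * 1702
phi = 1.0260e+17 /cm^2/s

1.0260e+17


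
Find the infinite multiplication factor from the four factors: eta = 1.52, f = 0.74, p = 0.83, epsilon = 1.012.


k_inf = eta * f * p * epsilon
k_inf = 1.52 * 0.74 * 0.83 * 1.012
k_inf = 0.94479

0.94479


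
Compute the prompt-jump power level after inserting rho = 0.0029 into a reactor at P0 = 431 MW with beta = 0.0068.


P1/P0 = beta / (beta - rho)
P1/P0 = 0.0068 / (0.0068 - 0.0029) = 1.743590
P1 = 431 * 1.743590 = 751.49 MW

751.49


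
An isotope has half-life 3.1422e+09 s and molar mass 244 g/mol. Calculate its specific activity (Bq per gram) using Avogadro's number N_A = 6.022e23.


lambda = ln(2) / t_half = ln(2) / 3.1422e+09 = 2.205930e-10 /s
SA = lambda * N_A / M
SA = 2.205930e-10 * 6.022e23 / 244
SA = 5.4443e+11 Bq/g

5.4443e+11


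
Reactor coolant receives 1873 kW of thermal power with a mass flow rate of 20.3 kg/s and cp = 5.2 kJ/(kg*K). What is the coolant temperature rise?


dT = Q / (m_dot * cp)
dT = 1873 / (20.3 * 5.2)
dT = 17.743 C

17.743


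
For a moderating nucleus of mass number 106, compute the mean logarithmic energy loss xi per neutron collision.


xi = 1 + (A-1)^2/(2A) * ln((A-1)/(A+1))
xi = 1 + (106-1)^2/(2*106) * ln((106-1)/(106 +1))
xi = 0.018750

0.018750


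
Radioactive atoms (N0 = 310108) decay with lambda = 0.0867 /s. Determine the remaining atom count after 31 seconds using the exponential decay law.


N = N0 * exp(-lambda * t)
N = 310108 * exp(-0.0867 * 31)
N = 21099

21099


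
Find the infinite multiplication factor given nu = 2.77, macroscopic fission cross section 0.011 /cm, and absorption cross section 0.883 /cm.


k_inf = nu * Sigma_f / Sigma_a
k_inf = 2.77 * 0.011 / 0.883
k_inf = 0.034507

0.034507


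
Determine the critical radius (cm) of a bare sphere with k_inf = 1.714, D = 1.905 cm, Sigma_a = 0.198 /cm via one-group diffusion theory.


L^2 = D / Sigma_a = 1.905 / 0.198 = 9.621212 cm^2
B_m^2 = (k_inf - 1) / L^2 = (1.714 - 1) / 9.621212 = 0.07421102 /cm^2
For a bare sphere: B_g = pi/R, so R_c = pi / sqrt(B_m^2)
R_c = pi / sqrt(0.07421102) = 11.532 cm

11.532


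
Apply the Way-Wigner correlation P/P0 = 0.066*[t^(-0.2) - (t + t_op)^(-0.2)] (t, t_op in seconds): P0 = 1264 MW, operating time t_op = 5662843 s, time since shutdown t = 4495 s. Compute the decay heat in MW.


P/P0 = 0.066 * [t^(-0.2) - (t + t_op)^(-0.2)]
P/P0 = 0.066 * [4495^(-0.2) - (4495 + 5662843)^(-0.2)]
P/P0 = 0.066 * [0.1859748 - 0.04459890] = 0.009330809
P = 1264 * 0.009330809 = 11.794 MW

11.794


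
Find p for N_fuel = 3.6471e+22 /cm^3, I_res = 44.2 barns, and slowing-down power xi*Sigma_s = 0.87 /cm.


p = exp(-N * I * 1e-24 / (xi*Sigma_s))
p = exp(-3.6471e+22 * 44.2 * 1e-24 / 0.87)
p = 0.15678

0.15678


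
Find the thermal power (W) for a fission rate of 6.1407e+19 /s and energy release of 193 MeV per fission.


P = fission_rate * E_MeV * 1.602e-13
P = 6.1407e+19 * 193 * 1.602e-13
P = 1.8986e+09 W

1.8986e+09


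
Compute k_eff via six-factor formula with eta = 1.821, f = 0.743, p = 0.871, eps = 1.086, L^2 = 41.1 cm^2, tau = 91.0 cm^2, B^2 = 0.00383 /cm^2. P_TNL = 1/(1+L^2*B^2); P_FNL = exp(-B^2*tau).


k_inf = eta*f*p*eps = 1.821*0.743*0.871*1.086 = 1.279814
P_TNL = 1/(1 + L^2*B^2) = 1/(1 + 41.1*0.00383) = 0.8639958
P_FNL = exp(-B^2*tau) = exp(-0.00383*91.0) = 0.7057247
k_eff = k_inf * P_TNL * P_FNL = 1.279814 * 0.8639958 * 0.7057247
k_eff = 0.78036

0.78036


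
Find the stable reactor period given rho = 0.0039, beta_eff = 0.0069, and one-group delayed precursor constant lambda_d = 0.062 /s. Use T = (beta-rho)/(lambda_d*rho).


T = (beta - rho) / (lambda_d * rho)
T = (0.0069 - 0.0039) / (0.062 * 0.0039)
T = 12.407 s

12.407


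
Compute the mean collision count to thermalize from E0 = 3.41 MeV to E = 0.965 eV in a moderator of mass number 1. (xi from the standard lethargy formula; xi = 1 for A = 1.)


xi = 1 + (A-1)^2/(2A)*ln((A-1)/(A+1)) = 1 (for A = 1)
n = ln(E0/E) / xi
n = ln(3.41e6 / 0.965) / 1
n = ln(3.533679e+06) / 1 = 15.078

15.078


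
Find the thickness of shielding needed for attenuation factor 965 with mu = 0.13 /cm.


x = ln(factor) / mu
x = ln(965) / 0.13
x = 52.863 cm

52.863


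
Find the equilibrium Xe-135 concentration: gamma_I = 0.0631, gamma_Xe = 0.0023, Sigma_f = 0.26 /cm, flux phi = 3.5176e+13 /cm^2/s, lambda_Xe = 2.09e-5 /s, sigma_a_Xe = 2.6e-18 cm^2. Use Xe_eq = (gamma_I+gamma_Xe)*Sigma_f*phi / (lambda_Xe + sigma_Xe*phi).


Xe_eq = (gamma_I + gamma_Xe) * Sigma_f * phi / (lambda_Xe + sigma_Xe * phi)
Numerator = (0.0631 + 0.0023) * 0.26 * 3.5176e+13 = 5.981327e+11
Denominator = 2.09e-5 + 2.6e-18 * 3.5176e+13 = 1.123576e-04
Xe_eq = 5.981327e+11 / 1.123576e-04 = 5.3235e+15 /cm^3

5.3235e+15


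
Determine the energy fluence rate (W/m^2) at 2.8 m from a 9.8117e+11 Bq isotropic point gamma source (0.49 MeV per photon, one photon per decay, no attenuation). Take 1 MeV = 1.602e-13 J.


psi = A * E * 1.602e-13 / (4*pi*r^2)
psi = 9.8117e+11 * 0.49 * 1.602e-13 / (4*pi*2.8^2)
psi = 7.8177e-04 W/m^2

7.8177e-04


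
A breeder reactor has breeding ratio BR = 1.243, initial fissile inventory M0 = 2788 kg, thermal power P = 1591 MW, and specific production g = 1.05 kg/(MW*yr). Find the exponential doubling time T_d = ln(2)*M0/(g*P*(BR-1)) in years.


Breeding gain G = BR - 1 = 1.243 - 1 = 0.243
Fissile production rate = g * P * G = 1.05 * 1591 * 0.243 = 405.94365 kg/yr
T_d = ln(2) * M0 / (g * P * G)
T_d = ln(2) * 2788 / 405.94365 = 4.7605 yr

4.7605


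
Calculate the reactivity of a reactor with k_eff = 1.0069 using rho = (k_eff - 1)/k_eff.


rho = (k_eff - 1) / k_eff
rho = (1.0069 - 1) / 1.0069
rho = 0.0068527

0.0068527


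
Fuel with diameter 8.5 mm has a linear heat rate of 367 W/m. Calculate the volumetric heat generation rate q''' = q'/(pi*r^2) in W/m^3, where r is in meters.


r = D / 2 / 1000 = 8.5 / 2 / 1000 = 0.00425 m
q''' = q' / (pi * r^2)
q''' = 367 / (pi * 0.00425^2)
q''' = 6.4675e+06 W/m^3

6.4675e+06


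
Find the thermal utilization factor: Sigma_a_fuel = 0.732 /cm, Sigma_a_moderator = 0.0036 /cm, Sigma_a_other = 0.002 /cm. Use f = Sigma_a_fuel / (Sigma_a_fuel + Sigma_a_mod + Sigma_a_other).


f = Sigma_a_fuel / (Sigma_a_fuel + Sigma_a_mod + Sigma_a_other)
f = 0.732 / (0.732 + 0.0036 + 0.002)
f = 0.99241

0.99241


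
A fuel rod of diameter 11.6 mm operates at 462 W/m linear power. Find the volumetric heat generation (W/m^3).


r = D / 2 / 1000 = 11.6 / 2 / 1000 = 0.0058 m
q''' = q' / (pi * r^2)
q''' = 462 / (pi * 0.0058^2)
q''' = 4.3716e+06 W/m^3

4.3716e+06


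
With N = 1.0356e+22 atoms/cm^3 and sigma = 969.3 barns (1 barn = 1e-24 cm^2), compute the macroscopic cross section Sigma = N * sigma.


Sigma = N * sigma_barns * 1e-24
Sigma = 1.0356e+22 * 969.3 * 1e-24
Sigma = 10.038 /cm

10.038


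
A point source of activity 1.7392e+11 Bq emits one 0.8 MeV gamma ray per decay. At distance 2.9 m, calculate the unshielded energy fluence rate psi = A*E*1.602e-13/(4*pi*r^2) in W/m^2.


psi = A * E * 1.602e-13 / (4*pi*r^2)
psi = 1.7392e+11 * 0.8 * 1.602e-13 / (4*pi*2.9^2)
psi = 2.1091e-04 W/m^2

2.1091e-04


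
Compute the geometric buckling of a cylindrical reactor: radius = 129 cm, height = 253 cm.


B^2 = (2.405/R)^2 + (pi/H)^2
B^2 = (2.405/129)^2 + (pi/253)^2
B^2 = 5.0177e-04 /cm^2

5.0177e-04


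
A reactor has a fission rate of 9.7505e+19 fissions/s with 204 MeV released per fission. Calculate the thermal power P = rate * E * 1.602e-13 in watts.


P = fission_rate * E_MeV * 1.602e-13
P = 9.7505e+19 * 204 * 1.602e-13
P = 3.1865e+09 W

3.1865e+09


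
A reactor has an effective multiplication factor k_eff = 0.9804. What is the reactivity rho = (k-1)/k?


rho = (k_eff - 1) / k_eff
rho = (0.9804 - 1) / 0.9804
rho = -0.019992

-0.019992


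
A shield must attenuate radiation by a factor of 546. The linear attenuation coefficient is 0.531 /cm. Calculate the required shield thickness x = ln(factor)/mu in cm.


x = ln(factor) / mu
x = ln(546) / 0.531
x = 11.869 cm

11.869


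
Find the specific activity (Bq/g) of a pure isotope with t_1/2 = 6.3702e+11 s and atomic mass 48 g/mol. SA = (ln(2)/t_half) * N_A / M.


lambda = ln(2) / t_half = ln(2) / 6.3702e+11 = 1.088109e-12 /s
SA = lambda * N_A / M
SA = 1.088109e-12 * 6.022e23 / 48
SA = 1.3651e+10 Bq/g

1.3651e+10


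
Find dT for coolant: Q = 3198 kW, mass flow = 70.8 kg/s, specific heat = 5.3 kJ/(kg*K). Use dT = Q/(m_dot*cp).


dT = Q / (m_dot * cp)
dT = 3198 / (70.8 * 5.3)
dT = 8.5225 C

8.5225


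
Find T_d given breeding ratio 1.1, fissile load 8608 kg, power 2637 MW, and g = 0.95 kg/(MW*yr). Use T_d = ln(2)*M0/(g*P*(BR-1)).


Breeding gain G = BR - 1 = 1.1 - 1 = 0.1
Fissile production rate = g * P * G = 0.95 * 2637 * 0.1 = 250.515 kg/yr
T_d = ln(2) * M0 / (g * P * G)
T_d = ln(2) * 8608 / 250.515 = 23.817 yr

23.817


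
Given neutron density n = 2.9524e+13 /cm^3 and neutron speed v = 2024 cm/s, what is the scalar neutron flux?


phi = n * v
phi = 2.9524e+13 * 2024
phi = 5.9757e+16 /cm^2/s

5.9757e+16


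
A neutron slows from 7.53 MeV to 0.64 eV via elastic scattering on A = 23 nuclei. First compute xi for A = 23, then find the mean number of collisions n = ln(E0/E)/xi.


xi = 1 + (A-1)^2/(2A)*ln((A-1)/(A+1)) = 0.08448899 (for A = 23)
n = ln(E0/E) / xi
n = ln(7.53e6 / 0.64) / 0.08448899
n = ln(1.176562e+07) / 0.08448899 = 192.70

192.70


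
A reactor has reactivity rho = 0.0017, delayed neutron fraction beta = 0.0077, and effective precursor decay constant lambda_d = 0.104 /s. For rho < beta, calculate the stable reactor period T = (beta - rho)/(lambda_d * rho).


T = (beta - rho) / (lambda_d * rho)
T = (0.0077 - 0.0017) / (0.104 * 0.0017)
T = 33.937 s

33.937


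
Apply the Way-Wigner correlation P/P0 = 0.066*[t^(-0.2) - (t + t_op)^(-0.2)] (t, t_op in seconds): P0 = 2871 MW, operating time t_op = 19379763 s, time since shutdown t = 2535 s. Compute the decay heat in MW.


P/P0 = 0.066 * [t^(-0.2) - (t + t_op)^(-0.2)]
P/P0 = 0.066 * [2535^(-0.2) - (2535 + 19379763)^(-0.2)]
P/P0 = 0.066 * [0.2085472 - 0.03487538] = 0.01146234
P = 2871 * 0.01146234 = 32.908 MW

32.908


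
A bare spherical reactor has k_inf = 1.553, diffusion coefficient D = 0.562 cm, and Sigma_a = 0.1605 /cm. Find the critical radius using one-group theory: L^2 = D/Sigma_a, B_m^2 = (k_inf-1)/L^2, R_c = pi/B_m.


L^2 = D / Sigma_a = 0.562 / 0.1605 = 3.501558 cm^2
B_m^2 = (k_inf - 1) / L^2 = (1.553 - 1) / 3.501558 = 0.1579297 /cm^2
For a bare sphere: B_g = pi/R, so R_c = pi / sqrt(B_m^2)
R_c = pi / sqrt(0.1579297) = 7.9053 cm

7.9053


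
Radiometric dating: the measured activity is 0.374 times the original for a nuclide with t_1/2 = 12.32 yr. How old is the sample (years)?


lambda = ln(2) / t_half = ln(2) / 12.32 = 0.05626195 /yr
t = -ln(A/A0) / lambda
t = -ln(0.374) / 0.05626195
t = 17.481 yr

17.481


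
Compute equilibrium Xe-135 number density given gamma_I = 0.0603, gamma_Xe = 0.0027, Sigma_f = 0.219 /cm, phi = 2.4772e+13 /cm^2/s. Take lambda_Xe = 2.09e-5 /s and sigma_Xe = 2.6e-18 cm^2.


Xe_eq = (gamma_I + gamma_Xe) * Sigma_f * phi / (lambda_Xe + sigma_Xe * phi)
Numerator = (0.0603 + 0.0027) * 0.219 * 2.4772e+13 = 3.417793e+11
Denominator = 2.09e-5 + 2.6e-18 * 2.4772e+13 = 8.530720e-05
Xe_eq = 3.417793e+11 / 8.530720e-05 = 4.0065e+15 /cm^3

4.0065e+15


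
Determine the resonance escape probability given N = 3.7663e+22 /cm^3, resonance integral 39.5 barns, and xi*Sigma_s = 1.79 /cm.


p = exp(-N * I * 1e-24 / (xi*Sigma_s))
p = exp(-3.7663e+22 * 39.5 * 1e-24 / 1.79)
p = 0.43557

0.43557


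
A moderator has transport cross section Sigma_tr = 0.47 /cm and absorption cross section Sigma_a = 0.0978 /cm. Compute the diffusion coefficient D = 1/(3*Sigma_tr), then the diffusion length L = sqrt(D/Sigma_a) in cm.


D = 1 / (3 * Sigma_tr) = 1 / (3 * 0.47) = 0.7092199 cm
L = sqrt(D / Sigma_a)
L = sqrt(0.7092199 / 0.0978)
L = 2.6929 cm

2.6929


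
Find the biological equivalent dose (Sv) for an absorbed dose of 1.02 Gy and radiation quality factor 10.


H = D * Q
H = 1.02 * 10
H = 10.200 Sv

10.200


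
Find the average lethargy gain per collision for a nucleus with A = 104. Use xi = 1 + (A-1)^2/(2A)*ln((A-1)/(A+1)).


xi = 1 + (A-1)^2/(2A) * ln((A-1)/(A+1))
xi = 1 + (104-1)^2/(2*104) * ln((104-1)/(104 +1))
xi = 0.019108

0.019108


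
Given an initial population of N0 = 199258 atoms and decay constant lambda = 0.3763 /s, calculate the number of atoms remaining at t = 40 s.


N = N0 * exp(-lambda * t)
N = 199258 * exp(-0.3763 * 40)
N = 0.057865

0.057865


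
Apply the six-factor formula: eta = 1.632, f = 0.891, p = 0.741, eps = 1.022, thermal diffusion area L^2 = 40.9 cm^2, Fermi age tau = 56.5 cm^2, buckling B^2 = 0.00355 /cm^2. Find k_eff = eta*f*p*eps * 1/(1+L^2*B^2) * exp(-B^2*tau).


k_inf = eta*f*p*eps = 1.632*0.891*0.741*1.022 = 1.101202
P_TNL = 1/(1 + L^2*B^2) = 1/(1 + 40.9*0.00355) = 0.8732137
P_FNL = exp(-B^2*tau) = exp(-0.00355*56.5) = 0.8182601
k_eff = k_inf * P_TNL * P_FNL = 1.101202 * 0.8732137 * 0.8182601
k_eff = 0.78683

0.78683


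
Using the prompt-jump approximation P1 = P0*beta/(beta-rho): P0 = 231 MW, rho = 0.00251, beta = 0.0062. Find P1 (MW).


P1/P0 = beta / (beta - rho)
P1/P0 = 0.0062 / (0.0062 - 0.00251) = 1.680217
P1 = 231 * 1.680217 = 388.13 MW

388.13


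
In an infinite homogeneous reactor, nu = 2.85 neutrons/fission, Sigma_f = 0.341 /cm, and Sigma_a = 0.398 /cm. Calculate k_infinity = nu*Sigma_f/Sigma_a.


k_inf = nu * Sigma_f / Sigma_a
k_inf = 2.85 * 0.341 / 0.398
k_inf = 2.4418

2.4418


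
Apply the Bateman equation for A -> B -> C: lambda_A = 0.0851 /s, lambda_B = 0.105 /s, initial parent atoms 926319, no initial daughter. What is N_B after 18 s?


N_B(t) = lambda_A * N_A0 / (lambda_B - lambda_A) * [exp(-lambda_A*t) - exp(-lambda_B*t)]
exp(-0.0851*18) = 0.2161463; exp(-0.105*18) = 0.1510718
N_B = 0.0851 * 926319 / (0.105 - 0.0851) * (0.2161463 - 0.1510718)
N_B = 257779

257779


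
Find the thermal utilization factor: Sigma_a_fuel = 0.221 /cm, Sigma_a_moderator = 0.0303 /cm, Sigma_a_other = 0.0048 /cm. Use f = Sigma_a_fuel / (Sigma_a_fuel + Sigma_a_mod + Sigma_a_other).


f = Sigma_a_fuel / (Sigma_a_fuel + Sigma_a_mod + Sigma_a_other)
f = 0.221 / (0.221 + 0.0303 + 0.0048)
f = 0.86294

0.86294


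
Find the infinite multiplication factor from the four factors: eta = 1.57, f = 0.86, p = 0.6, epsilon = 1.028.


k_inf = eta * f * p * epsilon
k_inf = 1.57 * 0.86 * 0.6 * 1.028
k_inf = 0.83280

0.83280


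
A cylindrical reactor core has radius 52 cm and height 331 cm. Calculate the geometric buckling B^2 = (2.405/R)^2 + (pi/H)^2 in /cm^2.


B^2 = (2.405/R)^2 + (pi/H)^2
B^2 = (2.405/52)^2 + (pi/331)^2
B^2 = 0.0022291 /cm^2

0.0022291


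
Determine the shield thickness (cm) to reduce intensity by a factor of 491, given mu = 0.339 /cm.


x = ln(factor) / mu
x = ln(491) / 0.339
x = 18.279 cm

18.279


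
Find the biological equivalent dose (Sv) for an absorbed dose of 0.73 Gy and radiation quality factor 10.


H = D * Q
H = 0.73 * 10
H = 7.3000 Sv

7.3000


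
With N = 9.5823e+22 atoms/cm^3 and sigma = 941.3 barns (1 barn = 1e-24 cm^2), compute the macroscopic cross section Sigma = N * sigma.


Sigma = N * sigma_barns * 1e-24
Sigma = 9.5823e+22 * 941.3 * 1e-24
Sigma = 90.198 /cm

90.198


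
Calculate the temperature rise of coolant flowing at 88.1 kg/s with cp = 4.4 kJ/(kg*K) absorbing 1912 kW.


dT = Q / (m_dot * cp)
dT = 1912 / (88.1 * 4.4)
dT = 4.9324 C

4.9324


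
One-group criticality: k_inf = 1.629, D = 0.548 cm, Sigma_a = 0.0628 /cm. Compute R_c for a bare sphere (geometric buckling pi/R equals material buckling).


L^2 = D / Sigma_a = 0.548 / 0.0628 = 8.726115 cm^2
B_m^2 = (k_inf - 1) / L^2 = (1.629 - 1) / 8.726115 = 0.07208248 /cm^2
For a bare sphere: B_g = pi/R, so R_c = pi / sqrt(B_m^2)
R_c = pi / sqrt(0.07208248) = 11.701 cm

11.701


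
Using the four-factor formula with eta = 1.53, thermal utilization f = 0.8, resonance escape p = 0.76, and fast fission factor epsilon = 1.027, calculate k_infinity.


k_inf = eta * f * p * epsilon
k_inf = 1.53 * 0.8 * 0.76 * 1.027
k_inf = 0.95536

0.95536


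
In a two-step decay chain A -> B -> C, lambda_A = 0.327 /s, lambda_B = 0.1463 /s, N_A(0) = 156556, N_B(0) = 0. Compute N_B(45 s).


N_B(t) = lambda_A * N_A0 / (lambda_B - lambda_A) * [exp(-lambda_A*t) - exp(-lambda_B*t)]
exp(-0.327*45) = 4.067773e-07; exp(-0.1463*45) = 0.001383000
N_B = 0.327 * 156556 / (0.1463 - 0.327) * (4.067773e-07 - 0.001383000)
N_B = 391.70

391.70


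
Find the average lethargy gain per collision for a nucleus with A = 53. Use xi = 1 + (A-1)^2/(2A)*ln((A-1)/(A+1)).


xi = 1 + (A-1)^2/(2A) * ln((A-1)/(A+1))
xi = 1 + (53-1)^2/(2*53) * ln((53-1)/(53 +1))
xi = 0.037266

0.037266


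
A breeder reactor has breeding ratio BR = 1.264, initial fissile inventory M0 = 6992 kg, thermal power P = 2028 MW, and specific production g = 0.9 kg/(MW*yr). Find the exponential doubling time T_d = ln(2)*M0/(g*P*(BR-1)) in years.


Breeding gain G = BR - 1 = 1.264 - 1 = 0.264
Fissile production rate = g * P * G = 0.9 * 2028 * 0.264 = 481.8528 kg/yr
T_d = ln(2) * M0 / (g * P * G)
T_d = ln(2) * 6992 / 481.8528 = 10.058 yr

10.058


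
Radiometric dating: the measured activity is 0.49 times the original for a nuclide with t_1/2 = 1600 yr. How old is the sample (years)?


lambda = ln(2) / t_half = ln(2) / 1600 = 4.332170e-04 /yr
t = -ln(A/A0) / lambda
t = -ln(0.49) / 4.332170e-04
t = 1646.6 yr

1646.6


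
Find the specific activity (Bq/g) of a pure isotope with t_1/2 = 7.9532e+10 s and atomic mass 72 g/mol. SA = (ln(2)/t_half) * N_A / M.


lambda = ln(2) / t_half = ln(2) / 7.9532e+10 = 8.715324e-12 /s
SA = lambda * N_A / M
SA = 8.715324e-12 * 6.022e23 / 72
SA = 7.2894e+10 Bq/g

7.2894e+10


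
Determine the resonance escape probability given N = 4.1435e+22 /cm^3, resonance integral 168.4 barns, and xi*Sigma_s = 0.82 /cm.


p = exp(-N * I * 1e-24 / (xi*Sigma_s))
p = exp(-4.1435e+22 * 168.4 * 1e-24 / 0.82)
p = 2.0158e-04

2.0158e-04


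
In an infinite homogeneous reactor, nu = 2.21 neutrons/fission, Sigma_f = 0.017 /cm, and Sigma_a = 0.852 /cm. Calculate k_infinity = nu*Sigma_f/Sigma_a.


k_inf = nu * Sigma_f / Sigma_a
k_inf = 2.21 * 0.017 / 0.852
k_inf = 0.044096

0.044096


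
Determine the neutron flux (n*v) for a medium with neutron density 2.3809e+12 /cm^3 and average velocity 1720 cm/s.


phi = n * v
phi = 2.3809e+12 * 1720
phi = 4.0951e+15 /cm^2/s

4.0951e+15


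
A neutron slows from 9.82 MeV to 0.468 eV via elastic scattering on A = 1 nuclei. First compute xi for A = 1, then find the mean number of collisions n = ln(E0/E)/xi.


xi = 1 + (A-1)^2/(2A)*ln((A-1)/(A+1)) = 1 (for A = 1)
n = ln(E0/E) / xi
n = ln(9.82e6 / 0.468) / 1
n = ln(2.098291e+07) / 1 = 16.859

16.859


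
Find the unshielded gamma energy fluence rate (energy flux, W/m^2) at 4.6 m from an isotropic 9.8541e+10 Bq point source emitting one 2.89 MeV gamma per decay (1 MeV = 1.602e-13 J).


psi = A * E * 1.602e-13 / (4*pi*r^2)
psi = 9.8541e+10 * 2.89 * 1.602e-13 / (4*pi*4.6^2)
psi = 1.7157e-04 W/m^2

1.7157e-04


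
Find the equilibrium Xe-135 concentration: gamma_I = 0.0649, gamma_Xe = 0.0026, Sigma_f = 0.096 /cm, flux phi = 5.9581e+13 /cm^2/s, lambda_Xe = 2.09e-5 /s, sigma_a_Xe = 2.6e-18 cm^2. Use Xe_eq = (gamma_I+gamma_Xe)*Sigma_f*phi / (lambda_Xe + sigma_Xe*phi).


Xe_eq = (gamma_I + gamma_Xe) * Sigma_f * phi / (lambda_Xe + sigma_Xe * phi)
Numerator = (0.0649 + 0.0026) * 0.096 * 5.9581e+13 = 3.860849e+11
Denominator = 2.09e-5 + 2.6e-18 * 5.9581e+13 = 1.758106e-04
Xe_eq = 3.860849e+11 / 1.758106e-04 = 2.1960e+15 /cm^3

2.1960e+15


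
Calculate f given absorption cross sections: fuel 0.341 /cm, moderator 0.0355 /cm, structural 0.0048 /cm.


f = Sigma_a_fuel / (Sigma_a_fuel + Sigma_a_mod + Sigma_a_other)
f = 0.341 / (0.341 + 0.0355 + 0.0048)
f = 0.89431

0.89431
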